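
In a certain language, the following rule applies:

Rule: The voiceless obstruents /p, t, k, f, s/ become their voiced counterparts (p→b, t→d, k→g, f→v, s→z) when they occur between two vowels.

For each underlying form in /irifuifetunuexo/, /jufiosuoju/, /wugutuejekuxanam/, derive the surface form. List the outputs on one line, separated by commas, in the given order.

/irifuifetunuexo/: /f/ is a voiceless obstruent between vowels /i/ and /u/, so it voices to [v]. /f/ is a voiceless obstruent between vowels /i/ and /e/, so it voices to [v]. /t/ is a voiceless obstruent between vowels /e/ and /u/, so it voices to [d]. → [irivuivedunuexo].
/jufiosuoju/: /f/ is a voiceless obstruent between vowels /u/ and /i/, so it voices to [v]. /s/ is a voiceless obstruent between vowels /o/ and /u/, so it voices to [z]. → [juviozuoju].
/wugutuejekuxanam/: /t/ is a voiceless obstruent between vowels /u/ and /u/, so it voices to [d]. /k/ is a voiceless obstruent between vowels /e/ and /u/, so it voices to [g]. → [wuguduejeguxanam].

irivuivedunuexo, juviozuoju, wuguduejeguxanam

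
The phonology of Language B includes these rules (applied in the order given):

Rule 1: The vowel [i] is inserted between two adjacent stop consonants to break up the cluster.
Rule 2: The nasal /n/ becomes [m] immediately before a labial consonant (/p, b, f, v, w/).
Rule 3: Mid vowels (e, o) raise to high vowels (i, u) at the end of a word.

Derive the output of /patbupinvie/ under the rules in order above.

patibupimvii

Rule 1 (stop-cluster i-epenthesis): /t/ and /b/ form a stop–stop cluster, so [i] is inserted between them. /patbupinvie/ → patibupinvie.
Rule 2 (nasal place assimilation): /n/ precedes the labial consonant /v/, so it assimilates in place to [m]. /patibupinvie/ → patibupimvie.
Rule 3 (final vowel raising): /e/ is a mid vowel in word-final position, so it raises to [i]. /patibupimvie/ → patibupimvii.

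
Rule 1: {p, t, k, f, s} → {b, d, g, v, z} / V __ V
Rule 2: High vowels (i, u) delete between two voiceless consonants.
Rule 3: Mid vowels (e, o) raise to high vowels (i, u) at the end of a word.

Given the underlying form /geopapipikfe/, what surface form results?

geobabibikfi

Rule 1 (intervocalic voicing): /p/ is a voiceless obstruent between vowels /o/ and /a/, so it voices to [b]. /p/ is a voiceless obstruent between vowels /a/ and /i/, so it voices to [b]. /p/ is a voiceless obstruent between vowels /i/ and /i/, so it voices to [b]. /geopapipikfe/ → geobabibikfe.
Rule 2 (high vowel syncope): no segment meets the environment; /geobabibikfe/ is unchanged.
Rule 3 (final vowel raising): /e/ is a mid vowel in word-final position, so it raises to [i]. /geobabibikfe/ → geobabibikfi.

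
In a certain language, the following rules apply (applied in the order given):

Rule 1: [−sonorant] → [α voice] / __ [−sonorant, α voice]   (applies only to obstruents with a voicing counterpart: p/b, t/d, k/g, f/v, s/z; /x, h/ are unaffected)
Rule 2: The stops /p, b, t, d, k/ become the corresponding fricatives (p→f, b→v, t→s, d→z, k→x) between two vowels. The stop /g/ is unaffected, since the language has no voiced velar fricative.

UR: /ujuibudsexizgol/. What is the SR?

Rule 1 (regressive voicing assimilation): /d/ precedes the voiceless obstruent /s/, so it devoices to [t] by assimilation. /ujuibudsexizgol/ → ujuibutsexizgol.
Rule 2 (intervocalic spirantization): /b/ is a stop between vowels /i/ and /u/, so it spirantizes to the fricative [v]. /ujuibutsexizgol/ → ujuivutsexizgol.

ujuivutsexizgol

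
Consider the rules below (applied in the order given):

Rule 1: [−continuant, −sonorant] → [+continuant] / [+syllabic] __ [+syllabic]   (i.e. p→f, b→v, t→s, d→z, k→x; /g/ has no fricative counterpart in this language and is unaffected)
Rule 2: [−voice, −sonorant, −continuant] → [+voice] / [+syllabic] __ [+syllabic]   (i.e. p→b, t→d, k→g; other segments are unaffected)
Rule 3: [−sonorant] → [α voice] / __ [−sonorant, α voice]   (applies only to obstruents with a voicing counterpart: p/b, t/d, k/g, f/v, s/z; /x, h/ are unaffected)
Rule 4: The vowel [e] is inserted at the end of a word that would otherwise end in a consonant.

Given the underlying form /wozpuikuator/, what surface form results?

wospuixuasore

Rule 1 (intervocalic spirantization): /k/ is a stop between vowels /i/ and /u/, so it spirantizes to the fricative [x]. /t/ is a stop between vowels /a/ and /o/, so it spirantizes to the fricative [s]. /wozpuikuator/ → wozpuixuasor.
Rule 2 (intervocalic voicing): no segment meets the environment; /wozpuixuasor/ is unchanged.
Rule 3 (regressive voicing assimilation): /z/ precedes the voiceless obstruent /p/, so it devoices to [s] by assimilation. /wozpuixuasor/ → wospuixuasor.
Rule 4 (final e-epenthesis): the form ends in the consonant /r/, so [e] is inserted word-finally. /wospuixuasor/ → wospuixuasore.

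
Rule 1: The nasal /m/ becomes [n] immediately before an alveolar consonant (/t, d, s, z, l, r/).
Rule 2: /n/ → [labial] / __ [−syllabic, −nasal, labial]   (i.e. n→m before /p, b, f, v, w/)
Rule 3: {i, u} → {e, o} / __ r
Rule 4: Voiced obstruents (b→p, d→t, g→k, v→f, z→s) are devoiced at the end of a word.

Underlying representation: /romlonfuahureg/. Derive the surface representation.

Rule 1 (nasal place assimilation): /m/ precedes the alveolar consonant /l/, so it assimilates in place to [n]. /romlonfuahureg/ → ronlonfuahureg.
Rule 2 (nasal place assimilation): /n/ precedes the labial consonant /f/, so it assimilates in place to [m]. /ronlonfuahureg/ → ronlomfuahureg.
Rule 3 (pre-rhotic lowering): /u/ is a high vowel immediately before /r/, so it lowers to [o]. /ronlomfuahureg/ → ronlomfuahoreg.
Rule 4 (final devoicing): /g/ is a voiced obstruent in word-final position, so it devoices to [k]. /ronlomfuahoreg/ → ronlomfuahorek.

ronlomfuahorek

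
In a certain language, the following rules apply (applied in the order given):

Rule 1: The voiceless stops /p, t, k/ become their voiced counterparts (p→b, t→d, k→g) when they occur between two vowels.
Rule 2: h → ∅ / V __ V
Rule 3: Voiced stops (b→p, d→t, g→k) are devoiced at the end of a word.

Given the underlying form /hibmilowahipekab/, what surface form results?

hibmilowaibegap

Rule 1 (intervocalic voicing): /p/ is a voiceless stop between vowels /i/ and /e/, so it voices to [b]. /k/ is a voiceless stop between vowels /e/ and /a/, so it voices to [g]. /hibmilowahipekab/ → hibmilowahibegab.
Rule 2 (intervocalic h-deletion): /h/ occurs between vowels /a/ and /i/, so it deletes. /hibmilowahibegab/ → hibmilowaibegab.
Rule 3 (final devoicing): /b/ is a voiced stop in word-final position, so it devoices to [p]. /hibmilowaibegab/ → hibmilowaibegap.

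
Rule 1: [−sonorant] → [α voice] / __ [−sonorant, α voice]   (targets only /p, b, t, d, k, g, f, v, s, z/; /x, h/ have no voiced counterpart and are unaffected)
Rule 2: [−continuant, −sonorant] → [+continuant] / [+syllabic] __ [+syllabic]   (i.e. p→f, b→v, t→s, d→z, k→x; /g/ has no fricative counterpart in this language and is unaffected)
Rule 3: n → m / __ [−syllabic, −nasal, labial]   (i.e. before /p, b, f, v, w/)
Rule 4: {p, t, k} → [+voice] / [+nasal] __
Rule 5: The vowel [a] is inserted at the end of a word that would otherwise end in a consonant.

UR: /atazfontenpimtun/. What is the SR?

asasfondembimduna

Rule 1 (regressive voicing assimilation): /z/ precedes the voiceless obstruent /f/, so it devoices to [s] by assimilation. /atazfontenpimtun/ → atasfontenpimtun.
Rule 2 (intervocalic spirantization): /t/ is a stop between vowels /a/ and /a/, so it spirantizes to the fricative [s]. /atasfontenpimtun/ → asasfontenpimtun.
Rule 3 (nasal place assimilation): /n/ precedes the labial consonant /p/, so it assimilates in place to [m]. /asasfontenpimtun/ → asasfontempimtun.
Rule 4 (post-nasal voicing): /t/ is a voiceless stop immediately after the nasal /n/, so it voices to [d]. /p/ is a voiceless stop immediately after the nasal /m/, so it voices to [b]. /t/ is a voiceless stop immediately after the nasal /m/, so it voices to [d]. /asasfontempimtun/ → asasfondembimdun.
Rule 5 (final a-epenthesis): the form ends in the consonant /n/, so [a] is inserted word-finally. /asasfondembimdun/ → asasfondembimduna.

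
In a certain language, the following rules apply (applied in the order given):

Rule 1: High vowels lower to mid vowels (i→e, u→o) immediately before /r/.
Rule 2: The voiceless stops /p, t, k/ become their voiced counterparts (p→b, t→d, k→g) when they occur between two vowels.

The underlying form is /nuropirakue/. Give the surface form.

Rule 1 (pre-rhotic lowering): /u/ is a high vowel immediately before /r/, so it lowers to [o]. /i/ is a high vowel immediately before /r/, so it lowers to [e]. /nuropirakue/ → noroperakue.
Rule 2 (intervocalic voicing): /p/ is a voiceless stop between vowels /o/ and /e/, so it voices to [b]. /k/ is a voiceless stop between vowels /a/ and /u/, so it voices to [g]. /noroperakue/ → noroberague.

noroberague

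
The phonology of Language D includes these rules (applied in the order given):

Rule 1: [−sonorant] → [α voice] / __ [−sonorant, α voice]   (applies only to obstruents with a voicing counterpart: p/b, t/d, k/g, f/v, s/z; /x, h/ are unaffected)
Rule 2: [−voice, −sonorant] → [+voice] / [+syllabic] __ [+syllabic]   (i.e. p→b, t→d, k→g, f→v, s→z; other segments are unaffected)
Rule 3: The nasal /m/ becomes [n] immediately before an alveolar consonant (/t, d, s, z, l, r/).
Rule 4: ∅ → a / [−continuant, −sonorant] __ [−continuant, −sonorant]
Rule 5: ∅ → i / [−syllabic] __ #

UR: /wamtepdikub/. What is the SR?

Rule 1 (regressive voicing assimilation): /p/ precedes the voiced obstruent /d/, so it voices to [b] by assimilation. /wamtepdikub/ → wamtebdikub.
Rule 2 (intervocalic voicing): /k/ is a voiceless obstruent between vowels /i/ and /u/, so it voices to [g]. /wamtebdikub/ → wamtebdigub.
Rule 3 (nasal place assimilation): /m/ precedes the alveolar consonant /t/, so it assimilates in place to [n]. /wamtebdigub/ → wantebdigub.
Rule 4 (stop-cluster a-epenthesis): /b/ and /d/ form a stop–stop cluster, so [a] is inserted between them. /wantebdigub/ → wantebadigub.
Rule 5 (final i-epenthesis): the form ends in the consonant /b/, so [i] is inserted word-finally. /wantebadigub/ → wantebadigubi.

wantebadigubi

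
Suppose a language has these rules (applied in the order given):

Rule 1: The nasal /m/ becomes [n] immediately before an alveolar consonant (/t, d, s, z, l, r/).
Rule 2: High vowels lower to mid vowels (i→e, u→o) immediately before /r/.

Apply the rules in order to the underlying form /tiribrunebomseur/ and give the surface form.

Rule 1 (nasal place assimilation): /m/ precedes the alveolar consonant /s/, so it assimilates in place to [n]. /tiribrunebomseur/ → tiribrunebonseur.
Rule 2 (pre-rhotic lowering): /i/ is a high vowel immediately before /r/, so it lowers to [e]. /u/ is a high vowel immediately before /r/, so it lowers to [o]. /tiribrunebonseur/ → teribrunebonseor.

teribrunebonseor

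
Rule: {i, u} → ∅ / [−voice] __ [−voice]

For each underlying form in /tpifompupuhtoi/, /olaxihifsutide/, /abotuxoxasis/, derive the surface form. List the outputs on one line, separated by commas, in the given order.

/tpifompupuhtoi/: /i/ is a high vowel flanked by voiceless consonants /p/ and /f/, so it deletes. /u/ is a high vowel flanked by voiceless consonants /p/ and /p/, so it deletes. /u/ is a high vowel flanked by voiceless consonants /p/ and /h/, so it deletes. → [tpfompphtoi].
/olaxihifsutide/: /i/ is a high vowel flanked by voiceless consonants /x/ and /h/, so it deletes. /i/ is a high vowel flanked by voiceless consonants /h/ and /f/, so it deletes. /u/ is a high vowel flanked by voiceless consonants /s/ and /t/, so it deletes. → [olaxhfstide].
/abotuxoxasis/: /u/ is a high vowel flanked by voiceless consonants /t/ and /x/, so it deletes. /i/ is a high vowel flanked by voiceless consonants /s/ and /s/, so it deletes. → [abotxoxass].

tpfompphtoi, olaxhfstide, abotxoxass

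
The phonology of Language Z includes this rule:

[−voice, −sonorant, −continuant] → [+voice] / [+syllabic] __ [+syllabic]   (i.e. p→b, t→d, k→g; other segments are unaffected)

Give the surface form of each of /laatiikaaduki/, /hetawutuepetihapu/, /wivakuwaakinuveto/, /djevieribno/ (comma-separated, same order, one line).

/laatiikaaduki/: /t/ is a voiceless stop between vowels /a/ and /i/, so it voices to [d]. /k/ is a voiceless stop between vowels /i/ and /a/, so it voices to [g]. /k/ is a voiceless stop between vowels /u/ and /i/, so it voices to [g]. → [laadiigaadugi].
/hetawutuepetihapu/: /t/ is a voiceless stop between vowels /e/ and /a/, so it voices to [d]. /t/ is a voiceless stop between vowels /u/ and /u/, so it voices to [d]. /p/ is a voiceless stop between vowels /e/ and /e/, so it voices to [b]. /t/ is a voiceless stop between vowels /e/ and /i/, so it voices to [d]. /p/ is a voiceless stop between vowels /a/ and /u/, so it voices to [b]. → [hedawuduebedihabu].
/wivakuwaakinuveto/: /k/ is a voiceless stop between vowels /a/ and /u/, so it voices to [g]. /k/ is a voiceless stop between vowels /a/ and /i/, so it voices to [g]. /t/ is a voiceless stop between vowels /e/ and /o/, so it voices to [d]. → [wivaguwaaginuvedo].
/djevieribno/: the rule's environment is not met; surfaces unchanged as [djevieribno].

laadiigaadugi, hedawuduebedihabu, wivaguwaaginuvedo, djevieribno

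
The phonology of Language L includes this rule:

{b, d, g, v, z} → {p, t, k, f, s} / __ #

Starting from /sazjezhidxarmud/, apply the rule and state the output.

sazjezhidxarmut

/d/ is a voiced obstruent in word-final position, so it devoices to [t].
Surface form: [sazjezhidxarmut].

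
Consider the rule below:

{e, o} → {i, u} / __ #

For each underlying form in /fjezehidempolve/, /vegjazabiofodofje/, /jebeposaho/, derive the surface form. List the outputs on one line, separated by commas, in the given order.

/fjezehidempolve/: /e/ is a mid vowel in word-final position, so it raises to [i]. → [fjezehidempolvi].
/vegjazabiofodofje/: /e/ is a mid vowel in word-final position, so it raises to [i]. → [vegjazabiofodofji].
/jebeposaho/: /o/ is a mid vowel in word-final position, so it raises to [u]. → [jebeposahu].

fjezehidempolvi, vegjazabiofodofji, jebeposahu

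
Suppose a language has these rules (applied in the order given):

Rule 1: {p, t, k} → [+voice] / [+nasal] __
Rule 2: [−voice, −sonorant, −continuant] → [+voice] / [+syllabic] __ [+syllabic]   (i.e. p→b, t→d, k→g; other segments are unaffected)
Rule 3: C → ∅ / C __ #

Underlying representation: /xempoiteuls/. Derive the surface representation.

xemboideul

Rule 1 (post-nasal voicing): /p/ is a voiceless stop immediately after the nasal /m/, so it voices to [b]. /xempoiteuls/ → xemboiteuls.
Rule 2 (intervocalic voicing): /t/ is a voiceless stop between vowels /i/ and /e/, so it voices to [d]. /xemboiteuls/ → xemboideuls.
Rule 3 (final cluster simplification): /s/ is the second consonant of a word-final cluster /ls/, so it deletes. /xemboideuls/ → xemboideul.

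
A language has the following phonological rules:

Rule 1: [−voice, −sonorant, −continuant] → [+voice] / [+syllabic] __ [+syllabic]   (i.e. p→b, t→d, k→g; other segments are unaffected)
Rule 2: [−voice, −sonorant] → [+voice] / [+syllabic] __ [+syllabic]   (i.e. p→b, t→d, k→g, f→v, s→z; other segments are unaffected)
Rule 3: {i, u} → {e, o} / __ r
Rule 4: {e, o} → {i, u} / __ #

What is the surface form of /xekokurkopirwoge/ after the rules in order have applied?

Rule 1 (intervocalic voicing): /k/ is a voiceless stop between vowels /e/ and /o/, so it voices to [g]. /k/ is a voiceless stop between vowels /o/ and /u/, so it voices to [g]. /p/ is a voiceless stop between vowels /o/ and /i/, so it voices to [b]. /xekokurkopirwoge/ → xegogurkobirwoge.
Rule 2 (intervocalic voicing): no segment meets the environment; /xegogurkobirwoge/ is unchanged.
Rule 3 (pre-rhotic lowering): /u/ is a high vowel immediately before /r/, so it lowers to [o]. /i/ is a high vowel immediately before /r/, so it lowers to [e]. /xegogurkobirwoge/ → xegogorkoberwoge.
Rule 4 (final vowel raising): /e/ is a mid vowel in word-final position, so it raises to [i]. /xegogorkoberwoge/ → xegogorkoberwogi.

xegogorkoberwogi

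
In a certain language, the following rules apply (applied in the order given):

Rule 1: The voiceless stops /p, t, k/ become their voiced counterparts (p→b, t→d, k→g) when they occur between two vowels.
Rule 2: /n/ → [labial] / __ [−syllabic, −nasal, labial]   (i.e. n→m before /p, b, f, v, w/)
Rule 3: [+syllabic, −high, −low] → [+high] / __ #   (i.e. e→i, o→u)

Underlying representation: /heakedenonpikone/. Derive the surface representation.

Rule 1 (intervocalic voicing): /k/ is a voiceless stop between vowels /a/ and /e/, so it voices to [g]. /k/ is a voiceless stop between vowels /i/ and /o/, so it voices to [g]. /heakedenonpikone/ → heagedenonpigone.
Rule 2 (nasal place assimilation): /n/ precedes the labial consonant /p/, so it assimilates in place to [m]. /heagedenonpigone/ → heagedenompigone.
Rule 3 (final vowel raising): /e/ is a mid vowel in word-final position, so it raises to [i]. /heagedenompigone/ → heagedenompigoni.

heagedenompigoni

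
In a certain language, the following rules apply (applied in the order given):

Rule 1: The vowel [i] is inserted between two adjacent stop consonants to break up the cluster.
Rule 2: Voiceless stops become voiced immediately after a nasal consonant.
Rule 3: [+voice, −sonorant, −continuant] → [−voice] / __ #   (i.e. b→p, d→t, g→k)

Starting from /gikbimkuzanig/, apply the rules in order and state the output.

gikibimguzanik

Rule 1 (stop-cluster i-epenthesis): /k/ and /b/ form a stop–stop cluster, so [i] is inserted between them. /gikbimkuzanig/ → gikibimkuzanig.
Rule 2 (post-nasal voicing): /k/ is a voiceless stop immediately after the nasal /m/, so it voices to [g]. /gikibimkuzanig/ → gikibimguzanig.
Rule 3 (final devoicing): /g/ is a voiced stop in word-final position, so it devoices to [k]. /gikibimguzanig/ → gikibimguzanik.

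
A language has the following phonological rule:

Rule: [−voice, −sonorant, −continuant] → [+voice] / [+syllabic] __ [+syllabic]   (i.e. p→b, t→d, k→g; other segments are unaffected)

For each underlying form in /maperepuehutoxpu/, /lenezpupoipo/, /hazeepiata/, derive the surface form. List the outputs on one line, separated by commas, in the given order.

/maperepuehutoxpu/: /p/ is a voiceless stop between vowels /a/ and /e/, so it voices to [b]. /p/ is a voiceless stop between vowels /e/ and /u/, so it voices to [b]. /t/ is a voiceless stop between vowels /u/ and /o/, so it voices to [d]. → [maberebuehudoxpu].
/lenezpupoipo/: /p/ is a voiceless stop between vowels /u/ and /o/, so it voices to [b]. /p/ is a voiceless stop between vowels /i/ and /o/, so it voices to [b]. → [lenezpuboibo].
/hazeepiata/: /p/ is a voiceless stop between vowels /e/ and /i/, so it voices to [b]. /t/ is a voiceless stop between vowels /a/ and /a/, so it voices to [d]. → [hazeebiada].

maberebuehudoxpu, lenezpuboibo, hazeebiada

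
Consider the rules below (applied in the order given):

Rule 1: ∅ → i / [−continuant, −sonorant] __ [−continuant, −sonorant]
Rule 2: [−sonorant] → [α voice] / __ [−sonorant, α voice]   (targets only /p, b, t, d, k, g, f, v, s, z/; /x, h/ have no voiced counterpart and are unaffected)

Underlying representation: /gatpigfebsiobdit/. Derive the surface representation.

gatipikfepsiobidit

Rule 1 (stop-cluster i-epenthesis): /t/ and /p/ form a stop–stop cluster, so [i] is inserted between them. /b/ and /d/ form a stop–stop cluster, so [i] is inserted between them. /gatpigfebsiobdit/ → gatipigfebsiobidit.
Rule 2 (regressive voicing assimilation): /g/ precedes the voiceless obstruent /f/, so it devoices to [k] by assimilation. /b/ precedes the voiceless obstruent /s/, so it devoices to [p] by assimilation. /gatipigfebsiobidit/ → gatipikfepsiobidit.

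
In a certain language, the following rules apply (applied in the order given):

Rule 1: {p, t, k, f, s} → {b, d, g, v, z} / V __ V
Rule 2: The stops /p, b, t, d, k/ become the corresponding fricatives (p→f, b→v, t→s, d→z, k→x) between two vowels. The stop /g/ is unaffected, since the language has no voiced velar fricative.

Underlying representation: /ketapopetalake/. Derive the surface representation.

kezavovezalage

Rule 1 (intervocalic voicing): /t/ is a voiceless obstruent between vowels /e/ and /a/, so it voices to [d]. /p/ is a voiceless obstruent between vowels /a/ and /o/, so it voices to [b]. /p/ is a voiceless obstruent between vowels /o/ and /e/, so it voices to [b]. /t/ is a voiceless obstruent between vowels /e/ and /a/, so it voices to [d]. /k/ is a voiceless obstruent between vowels /a/ and /e/, so it voices to [g]. /ketapopetalake/ → kedabobedalage.
Rule 2 (intervocalic spirantization): /d/ is a stop between vowels /e/ and /a/, so it spirantizes to the fricative [z]. /b/ is a stop between vowels /a/ and /o/, so it spirantizes to the fricative [v]. /b/ is a stop between vowels /o/ and /e/, so it spirantizes to the fricative [v]. /d/ is a stop between vowels /e/ and /a/, so it spirantizes to the fricative [z]. /kedabobedalage/ → kezavovezalage.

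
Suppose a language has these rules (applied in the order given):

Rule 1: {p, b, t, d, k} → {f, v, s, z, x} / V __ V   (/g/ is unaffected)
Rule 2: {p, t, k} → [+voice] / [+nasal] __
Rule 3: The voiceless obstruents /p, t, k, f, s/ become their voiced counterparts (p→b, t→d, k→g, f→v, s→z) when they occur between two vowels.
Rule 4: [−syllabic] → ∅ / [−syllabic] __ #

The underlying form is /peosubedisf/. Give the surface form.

Rule 1 (intervocalic spirantization): /b/ is a stop between vowels /u/ and /e/, so it spirantizes to the fricative [v]. /d/ is a stop between vowels /e/ and /i/, so it spirantizes to the fricative [z]. /peosubedisf/ → peosuvezisf.
Rule 2 (post-nasal voicing): no segment meets the environment; /peosuvezisf/ is unchanged.
Rule 3 (intervocalic voicing): /s/ is a voiceless obstruent between vowels /o/ and /u/, so it voices to [z]. /peosuvezisf/ → peozuvezisf.
Rule 4 (final cluster simplification): /f/ is the second consonant of a word-final cluster /sf/, so it deletes. /peozuvezisf/ → peozuvezis.

peozuvezis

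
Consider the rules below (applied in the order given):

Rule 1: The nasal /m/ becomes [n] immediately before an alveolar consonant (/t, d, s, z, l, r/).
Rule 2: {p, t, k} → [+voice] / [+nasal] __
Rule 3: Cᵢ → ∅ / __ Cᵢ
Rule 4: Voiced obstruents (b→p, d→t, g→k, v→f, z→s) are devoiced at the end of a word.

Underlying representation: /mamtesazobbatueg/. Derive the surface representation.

Rule 1 (nasal place assimilation): /m/ precedes the alveolar consonant /t/, so it assimilates in place to [n]. /mamtesazobbatueg/ → mantesazobbatueg.
Rule 2 (post-nasal voicing): /t/ is a voiceless stop immediately after the nasal /n/, so it voices to [d]. /mantesazobbatueg/ → mandesazobbatueg.
Rule 3 (degemination): /bb/ is a geminate; the first /b/ deletes. /mandesazobbatueg/ → mandesazobatueg.
Rule 4 (final devoicing): /g/ is a voiced obstruent in word-final position, so it devoices to [k]. /mandesazobatueg/ → mandesazobatuek.

mandesazobatuek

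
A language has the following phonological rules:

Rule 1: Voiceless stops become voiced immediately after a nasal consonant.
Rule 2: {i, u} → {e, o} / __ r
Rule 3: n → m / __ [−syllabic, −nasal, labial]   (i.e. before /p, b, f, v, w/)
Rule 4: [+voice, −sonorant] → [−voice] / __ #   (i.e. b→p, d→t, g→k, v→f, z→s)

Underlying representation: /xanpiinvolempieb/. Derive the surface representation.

Rule 1 (post-nasal voicing): /p/ is a voiceless stop immediately after the nasal /n/, so it voices to [b]. /p/ is a voiceless stop immediately after the nasal /m/, so it voices to [b]. /xanpiinvolempieb/ → xanbiinvolembieb.
Rule 2 (pre-rhotic lowering): no segment meets the environment; /xanbiinvolembieb/ is unchanged.
Rule 3 (nasal place assimilation): /n/ precedes the labial consonant /b/, so it assimilates in place to [m]. /n/ precedes the labial consonant /v/, so it assimilates in place to [m]. /xanbiinvolembieb/ → xambiimvolembieb.
Rule 4 (final devoicing): /b/ is a voiced obstruent in word-final position, so it devoices to [p]. /xambiimvolembieb/ → xambiimvolembiep.

xambiimvolembiep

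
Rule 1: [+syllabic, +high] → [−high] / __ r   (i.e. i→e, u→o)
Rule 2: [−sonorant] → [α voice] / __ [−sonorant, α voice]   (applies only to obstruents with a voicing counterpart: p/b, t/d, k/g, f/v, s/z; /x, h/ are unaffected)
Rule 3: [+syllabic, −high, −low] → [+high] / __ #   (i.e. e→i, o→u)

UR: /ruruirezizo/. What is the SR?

Rule 1 (pre-rhotic lowering): /u/ is a high vowel immediately before /r/, so it lowers to [o]. /i/ is a high vowel immediately before /r/, so it lowers to [e]. /ruruirezizo/ → roruerezizo.
Rule 2 (regressive voicing assimilation): no segment meets the environment; /roruerezizo/ is unchanged.
Rule 3 (final vowel raising): /o/ is a mid vowel in word-final position, so it raises to [u]. /roruerezizo/ → roruerezizu.

roruerezizu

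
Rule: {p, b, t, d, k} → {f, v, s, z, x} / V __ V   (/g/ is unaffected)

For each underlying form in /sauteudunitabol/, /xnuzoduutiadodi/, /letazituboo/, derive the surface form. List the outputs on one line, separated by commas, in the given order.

sauseuzunisavol, xnuzozuusiazozi, lesazisuvoo

/sauteudunitabol/: /t/ is a stop between vowels /u/ and /e/, so it spirantizes to the fricative [s]. /d/ is a stop between vowels /u/ and /u/, so it spirantizes to the fricative [z]. /t/ is a stop between vowels /i/ and /a/, so it spirantizes to the fricative [s]. /b/ is a stop between vowels /a/ and /o/, so it spirantizes to the fricative [v]. → [sauseuzunisavol].
/xnuzoduutiadodi/: /d/ is a stop between vowels /o/ and /u/, so it spirantizes to the fricative [z]. /t/ is a stop between vowels /u/ and /i/, so it spirantizes to the fricative [s]. /d/ is a stop between vowels /a/ and /o/, so it spirantizes to the fricative [z]. /d/ is a stop between vowels /o/ and /i/, so it spirantizes to the fricative [z]. → [xnuzozuusiazozi].
/letazituboo/: /t/ is a stop between vowels /e/ and /a/, so it spirantizes to the fricative [s]. /t/ is a stop between vowels /i/ and /u/, so it spirantizes to the fricative [s]. /b/ is a stop between vowels /u/ and /o/, so it spirantizes to the fricative [v]. → [lesazisuvoo].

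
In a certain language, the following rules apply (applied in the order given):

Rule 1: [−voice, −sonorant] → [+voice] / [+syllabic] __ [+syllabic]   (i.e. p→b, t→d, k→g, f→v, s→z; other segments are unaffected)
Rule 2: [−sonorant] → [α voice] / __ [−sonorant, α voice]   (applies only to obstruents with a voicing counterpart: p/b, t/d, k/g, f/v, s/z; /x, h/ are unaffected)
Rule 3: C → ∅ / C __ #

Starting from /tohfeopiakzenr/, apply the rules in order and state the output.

Rule 1 (intervocalic voicing): /p/ is a voiceless obstruent between vowels /o/ and /i/, so it voices to [b]. /tohfeopiakzenr/ → tohfeobiakzenr.
Rule 2 (regressive voicing assimilation): /k/ precedes the voiced obstruent /z/, so it voices to [g] by assimilation. /tohfeobiakzenr/ → tohfeobiagzenr.
Rule 3 (final cluster simplification): /r/ is the second consonant of a word-final cluster /nr/, so it deletes. /tohfeobiagzenr/ → tohfeobiagzen.

tohfeobiagzen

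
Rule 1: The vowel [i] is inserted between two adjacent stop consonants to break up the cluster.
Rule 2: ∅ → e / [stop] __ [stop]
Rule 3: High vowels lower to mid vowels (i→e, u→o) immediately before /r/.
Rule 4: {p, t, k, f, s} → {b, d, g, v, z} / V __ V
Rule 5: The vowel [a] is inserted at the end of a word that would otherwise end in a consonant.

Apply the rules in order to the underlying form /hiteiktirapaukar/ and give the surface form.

Rule 1 (stop-cluster i-epenthesis): /k/ and /t/ form a stop–stop cluster, so [i] is inserted between them. /hiteiktirapaukar/ → hiteikitirapaukar.
Rule 2 (stop-cluster e-epenthesis): no segment meets the environment; /hiteikitirapaukar/ is unchanged.
Rule 3 (pre-rhotic lowering): /i/ is a high vowel immediately before /r/, so it lowers to [e]. /hiteikitirapaukar/ → hiteikiterapaukar.
Rule 4 (intervocalic voicing): /t/ is a voiceless obstruent between vowels /i/ and /e/, so it voices to [d]. /k/ is a voiceless obstruent between vowels /i/ and /i/, so it voices to [g]. /t/ is a voiceless obstruent between vowels /i/ and /e/, so it voices to [d]. /p/ is a voiceless obstruent between vowels /a/ and /a/, so it voices to [b]. /k/ is a voiceless obstruent between vowels /u/ and /a/, so it voices to [g]. /hiteikiterapaukar/ → hideigiderabaugar.
Rule 5 (final a-epenthesis): the form ends in the consonant /r/, so [a] is inserted word-finally. /hideigiderabaugar/ → hideigiderabaugara.

hideigiderabaugara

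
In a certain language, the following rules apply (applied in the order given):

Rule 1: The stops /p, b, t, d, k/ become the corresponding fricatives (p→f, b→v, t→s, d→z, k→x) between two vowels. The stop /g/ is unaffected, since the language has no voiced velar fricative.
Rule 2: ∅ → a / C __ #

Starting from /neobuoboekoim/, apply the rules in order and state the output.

Rule 1 (intervocalic spirantization): /b/ is a stop between vowels /o/ and /u/, so it spirantizes to the fricative [v]. /b/ is a stop between vowels /o/ and /o/, so it spirantizes to the fricative [v]. /k/ is a stop between vowels /e/ and /o/, so it spirantizes to the fricative [x]. /neobuoboekoim/ → neovuovoexoim.
Rule 2 (final a-epenthesis): the form ends in the consonant /m/, so [a] is inserted word-finally. /neovuovoexoim/ → neovuovoexoima.

neovuovoexoima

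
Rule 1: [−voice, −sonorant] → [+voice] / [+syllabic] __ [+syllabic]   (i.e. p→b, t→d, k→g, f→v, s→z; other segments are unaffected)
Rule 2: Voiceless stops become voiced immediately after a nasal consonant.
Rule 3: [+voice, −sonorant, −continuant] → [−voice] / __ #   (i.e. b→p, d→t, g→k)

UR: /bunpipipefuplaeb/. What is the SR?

Rule 1 (intervocalic voicing): /p/ is a voiceless obstruent between vowels /i/ and /i/, so it voices to [b]. /p/ is a voiceless obstruent between vowels /i/ and /e/, so it voices to [b]. /f/ is a voiceless obstruent between vowels /e/ and /u/, so it voices to [v]. /bunpipipefuplaeb/ → bunpibibevuplaeb.
Rule 2 (post-nasal voicing): /p/ is a voiceless stop immediately after the nasal /n/, so it voices to [b]. /bunpibibevuplaeb/ → bunbibibevuplaeb.
Rule 3 (final devoicing): /b/ is a voiced stop in word-final position, so it devoices to [p]. /bunbibibevuplaeb/ → bunbibibevuplaep.

bunbibibevuplaep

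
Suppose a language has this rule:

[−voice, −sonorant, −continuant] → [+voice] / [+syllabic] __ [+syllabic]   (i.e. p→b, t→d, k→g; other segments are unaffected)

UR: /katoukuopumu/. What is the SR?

kadouguobumu

/t/ is a voiceless stop between vowels /a/ and /o/, so it voices to [d].
/k/ is a voiceless stop between vowels /u/ and /u/, so it voices to [g].
/p/ is a voiceless stop between vowels /o/ and /u/, so it voices to [b].
Surface form: [kadouguobumu].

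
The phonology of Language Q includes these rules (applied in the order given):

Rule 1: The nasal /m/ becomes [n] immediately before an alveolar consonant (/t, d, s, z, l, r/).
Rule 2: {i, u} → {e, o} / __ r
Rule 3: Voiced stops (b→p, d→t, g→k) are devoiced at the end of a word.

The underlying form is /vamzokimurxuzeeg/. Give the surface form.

Rule 1 (nasal place assimilation): /m/ precedes the alveolar consonant /z/, so it assimilates in place to [n]. /vamzokimurxuzeeg/ → vanzokimurxuzeeg.
Rule 2 (pre-rhotic lowering): /u/ is a high vowel immediately before /r/, so it lowers to [o]. /vanzokimurxuzeeg/ → vanzokimorxuzeeg.
Rule 3 (final devoicing): /g/ is a voiced stop in word-final position, so it devoices to [k]. /vanzokimorxuzeeg/ → vanzokimorxuzeek.

vanzokimorxuzeek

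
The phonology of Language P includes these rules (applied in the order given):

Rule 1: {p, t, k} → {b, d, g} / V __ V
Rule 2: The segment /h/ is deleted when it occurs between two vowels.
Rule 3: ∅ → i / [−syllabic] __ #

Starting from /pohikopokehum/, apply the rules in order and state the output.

poigobogeumi

Rule 1 (intervocalic voicing): /k/ is a voiceless stop between vowels /i/ and /o/, so it voices to [g]. /p/ is a voiceless stop between vowels /o/ and /o/, so it voices to [b]. /k/ is a voiceless stop between vowels /o/ and /e/, so it voices to [g]. /pohikopokehum/ → pohigobogehum.
Rule 2 (intervocalic h-deletion): /h/ occurs between vowels /o/ and /i/, so it deletes. /h/ occurs between vowels /e/ and /u/, so it deletes. /pohigobogehum/ → poigobogeum.
Rule 3 (final i-epenthesis): the form ends in the consonant /m/, so [i] is inserted word-finally. /poigobogeum/ → poigobogeumi.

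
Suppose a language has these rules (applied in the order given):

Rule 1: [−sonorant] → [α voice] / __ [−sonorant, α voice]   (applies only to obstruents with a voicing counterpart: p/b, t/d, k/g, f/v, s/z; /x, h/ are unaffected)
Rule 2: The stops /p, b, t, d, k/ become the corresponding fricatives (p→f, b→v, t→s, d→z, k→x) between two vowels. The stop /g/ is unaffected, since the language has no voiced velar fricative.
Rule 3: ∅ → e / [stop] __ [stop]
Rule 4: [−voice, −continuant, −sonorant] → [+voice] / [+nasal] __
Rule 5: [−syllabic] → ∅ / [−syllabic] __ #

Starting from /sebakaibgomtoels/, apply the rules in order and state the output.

sevaxaibegomdoel

Rule 1 (regressive voicing assimilation): no segment meets the environment; /sebakaibgomtoels/ is unchanged.
Rule 2 (intervocalic spirantization): /b/ is a stop between vowels /e/ and /a/, so it spirantizes to the fricative [v]. /k/ is a stop between vowels /a/ and /a/, so it spirantizes to the fricative [x]. /sebakaibgomtoels/ → sevaxaibgomtoels.
Rule 3 (stop-cluster e-epenthesis): /b/ and /g/ form a stop–stop cluster, so [e] is inserted between them. /sevaxaibgomtoels/ → sevaxaibegomtoels.
Rule 4 (post-nasal voicing): /t/ is a voiceless stop immediately after the nasal /m/, so it voices to [d]. /sevaxaibegomtoels/ → sevaxaibegomdoels.
Rule 5 (final cluster simplification): /s/ is the second consonant of a word-final cluster /ls/, so it deletes. /sevaxaibegomdoels/ → sevaxaibegomdoel.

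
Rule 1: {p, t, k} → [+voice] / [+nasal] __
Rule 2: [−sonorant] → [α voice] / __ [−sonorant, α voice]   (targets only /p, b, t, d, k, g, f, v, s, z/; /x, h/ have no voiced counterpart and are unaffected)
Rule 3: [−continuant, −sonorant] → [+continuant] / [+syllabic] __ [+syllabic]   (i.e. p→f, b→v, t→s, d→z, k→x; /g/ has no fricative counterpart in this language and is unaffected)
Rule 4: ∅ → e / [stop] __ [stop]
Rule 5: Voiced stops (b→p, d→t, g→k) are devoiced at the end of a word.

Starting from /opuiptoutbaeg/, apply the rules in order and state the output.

Rule 1 (post-nasal voicing): no segment meets the environment; /opuiptoutbaeg/ is unchanged.
Rule 2 (regressive voicing assimilation): /t/ precedes the voiced obstruent /b/, so it voices to [d] by assimilation. /opuiptoutbaeg/ → opuiptoudbaeg.
Rule 3 (intervocalic spirantization): /p/ is a stop between vowels /o/ and /u/, so it spirantizes to the fricative [f]. /opuiptoudbaeg/ → ofuiptoudbaeg.
Rule 4 (stop-cluster e-epenthesis): /p/ and /t/ form a stop–stop cluster, so [e] is inserted between them. /d/ and /b/ form a stop–stop cluster, so [e] is inserted between them. /ofuiptoudbaeg/ → ofuipetoudebaeg.
Rule 5 (final devoicing): /g/ is a voiced stop in word-final position, so it devoices to [k]. /ofuipetoudebaeg/ → ofuipetoudebaek.

ofuipetoudebaek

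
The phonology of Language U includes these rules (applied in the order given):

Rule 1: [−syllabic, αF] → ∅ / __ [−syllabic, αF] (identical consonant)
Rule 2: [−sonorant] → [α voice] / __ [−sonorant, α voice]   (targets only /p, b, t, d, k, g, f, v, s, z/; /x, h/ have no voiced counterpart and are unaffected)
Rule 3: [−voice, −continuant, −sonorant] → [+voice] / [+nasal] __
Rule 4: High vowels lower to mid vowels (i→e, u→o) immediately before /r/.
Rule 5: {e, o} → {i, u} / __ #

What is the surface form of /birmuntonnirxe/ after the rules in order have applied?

bermundonerxi

Rule 1 (degemination): /nn/ is a geminate; the first /n/ deletes. /birmuntonnirxe/ → birmuntonirxe.
Rule 2 (regressive voicing assimilation): no segment meets the environment; /birmuntonirxe/ is unchanged.
Rule 3 (post-nasal voicing): /t/ is a voiceless stop immediately after the nasal /n/, so it voices to [d]. /birmuntonirxe/ → birmundonirxe.
Rule 4 (pre-rhotic lowering): /i/ is a high vowel immediately before /r/, so it lowers to [e]. /i/ is a high vowel immediately before /r/, so it lowers to [e]. /birmundonirxe/ → bermundonerxe.
Rule 5 (final vowel raising): /e/ is a mid vowel in word-final position, so it raises to [i]. /bermundonerxe/ → bermundonerxi.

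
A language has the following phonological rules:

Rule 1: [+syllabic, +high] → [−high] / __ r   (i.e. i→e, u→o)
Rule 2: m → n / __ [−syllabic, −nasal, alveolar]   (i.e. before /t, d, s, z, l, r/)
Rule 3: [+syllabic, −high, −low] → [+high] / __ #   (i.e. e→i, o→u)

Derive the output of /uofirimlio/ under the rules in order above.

uoferinliu

Rule 1 (pre-rhotic lowering): /i/ is a high vowel immediately before /r/, so it lowers to [e]. /uofirimlio/ → uoferimlio.
Rule 2 (nasal place assimilation): /m/ precedes the alveolar consonant /l/, so it assimilates in place to [n]. /uoferimlio/ → uoferinlio.
Rule 3 (final vowel raising): /o/ is a mid vowel in word-final position, so it raises to [u]. /uoferinlio/ → uoferinliu.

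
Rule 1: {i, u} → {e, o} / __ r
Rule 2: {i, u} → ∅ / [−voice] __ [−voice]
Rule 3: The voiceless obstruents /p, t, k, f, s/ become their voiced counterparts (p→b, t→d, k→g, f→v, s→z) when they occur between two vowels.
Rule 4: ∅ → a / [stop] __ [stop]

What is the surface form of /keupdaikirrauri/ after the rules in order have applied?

keupadaigerraori

Rule 1 (pre-rhotic lowering): /i/ is a high vowel immediately before /r/, so it lowers to [e]. /u/ is a high vowel immediately before /r/, so it lowers to [o]. /keupdaikirrauri/ → keupdaikerraori.
Rule 2 (high vowel syncope): no segment meets the environment; /keupdaikerraori/ is unchanged.
Rule 3 (intervocalic voicing): /k/ is a voiceless obstruent between vowels /i/ and /e/, so it voices to [g]. /keupdaikerraori/ → keupdaigerraori.
Rule 4 (stop-cluster a-epenthesis): /p/ and /d/ form a stop–stop cluster, so [a] is inserted between them. /keupdaigerraori/ → keupadaigerraori.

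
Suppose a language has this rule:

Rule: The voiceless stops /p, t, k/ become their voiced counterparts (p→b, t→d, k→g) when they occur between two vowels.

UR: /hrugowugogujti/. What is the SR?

No segment of /hrugowugogujti/ meets the structural description of the rule, so the form surfaces unchanged.

hrugowugogujti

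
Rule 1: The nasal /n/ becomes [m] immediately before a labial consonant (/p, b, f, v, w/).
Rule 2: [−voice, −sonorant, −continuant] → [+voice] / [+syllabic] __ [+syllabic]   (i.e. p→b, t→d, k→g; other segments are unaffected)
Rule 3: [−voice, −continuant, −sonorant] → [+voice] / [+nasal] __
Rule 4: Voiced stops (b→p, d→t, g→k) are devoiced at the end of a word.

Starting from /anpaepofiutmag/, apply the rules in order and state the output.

ambaebofiutmak

Rule 1 (nasal place assimilation): /n/ precedes the labial consonant /p/, so it assimilates in place to [m]. /anpaepofiutmag/ → ampaepofiutmag.
Rule 2 (intervocalic voicing): /p/ is a voiceless stop between vowels /e/ and /o/, so it voices to [b]. /ampaepofiutmag/ → ampaebofiutmag.
Rule 3 (post-nasal voicing): /p/ is a voiceless stop immediately after the nasal /m/, so it voices to [b]. /ampaebofiutmag/ → ambaebofiutmag.
Rule 4 (final devoicing): /g/ is a voiced stop in word-final position, so it devoices to [k]. /ambaebofiutmag/ → ambaebofiutmak.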